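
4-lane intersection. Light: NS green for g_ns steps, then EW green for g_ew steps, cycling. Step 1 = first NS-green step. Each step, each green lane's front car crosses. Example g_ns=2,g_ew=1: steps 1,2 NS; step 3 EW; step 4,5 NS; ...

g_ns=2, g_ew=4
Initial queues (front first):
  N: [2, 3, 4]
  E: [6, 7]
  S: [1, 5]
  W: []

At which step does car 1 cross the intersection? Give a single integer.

Step 1 [NS]: N:car2-GO,E:wait,S:car1-GO,W:wait | queues: N=2 E=2 S=1 W=0
Step 2 [NS]: N:car3-GO,E:wait,S:car5-GO,W:wait | queues: N=1 E=2 S=0 W=0
Step 3 [EW]: N:wait,E:car6-GO,S:wait,W:empty | queues: N=1 E=1 S=0 W=0
Step 4 [EW]: N:wait,E:car7-GO,S:wait,W:empty | queues: N=1 E=0 S=0 W=0
Step 5 [EW]: N:wait,E:empty,S:wait,W:empty | queues: N=1 E=0 S=0 W=0
Step 6 [EW]: N:wait,E:empty,S:wait,W:empty | queues: N=1 E=0 S=0 W=0
Step 7 [NS]: N:car4-GO,E:wait,S:empty,W:wait | queues: N=0 E=0 S=0 W=0
Car 1 crosses at step 1

1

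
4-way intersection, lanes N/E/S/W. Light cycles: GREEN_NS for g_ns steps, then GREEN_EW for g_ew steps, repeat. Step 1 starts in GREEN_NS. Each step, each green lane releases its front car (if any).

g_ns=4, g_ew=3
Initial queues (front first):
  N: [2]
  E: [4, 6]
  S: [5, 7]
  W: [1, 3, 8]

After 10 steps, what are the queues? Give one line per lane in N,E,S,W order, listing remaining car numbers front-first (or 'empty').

Step 1 [NS]: N:car2-GO,E:wait,S:car5-GO,W:wait | queues: N=0 E=2 S=1 W=3
Step 2 [NS]: N:empty,E:wait,S:car7-GO,W:wait | queues: N=0 E=2 S=0 W=3
Step 3 [NS]: N:empty,E:wait,S:empty,W:wait | queues: N=0 E=2 S=0 W=3
Step 4 [NS]: N:empty,E:wait,S:empty,W:wait | queues: N=0 E=2 S=0 W=3
Step 5 [EW]: N:wait,E:car4-GO,S:wait,W:car1-GO | queues: N=0 E=1 S=0 W=2
Step 6 [EW]: N:wait,E:car6-GO,S:wait,W:car3-GO | queues: N=0 E=0 S=0 W=1
Step 7 [EW]: N:wait,E:empty,S:wait,W:car8-GO | queues: N=0 E=0 S=0 W=0

N: empty
E: empty
S: empty
W: empty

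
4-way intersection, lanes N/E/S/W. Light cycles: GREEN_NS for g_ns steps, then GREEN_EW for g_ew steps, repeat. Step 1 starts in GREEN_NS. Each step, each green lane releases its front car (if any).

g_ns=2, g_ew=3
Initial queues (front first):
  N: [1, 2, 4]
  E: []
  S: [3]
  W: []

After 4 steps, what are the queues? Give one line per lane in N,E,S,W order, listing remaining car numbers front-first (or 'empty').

Step 1 [NS]: N:car1-GO,E:wait,S:car3-GO,W:wait | queues: N=2 E=0 S=0 W=0
Step 2 [NS]: N:car2-GO,E:wait,S:empty,W:wait | queues: N=1 E=0 S=0 W=0
Step 3 [EW]: N:wait,E:empty,S:wait,W:empty | queues: N=1 E=0 S=0 W=0
Step 4 [EW]: N:wait,E:empty,S:wait,W:empty | queues: N=1 E=0 S=0 W=0

N: 4
E: empty
S: empty
W: empty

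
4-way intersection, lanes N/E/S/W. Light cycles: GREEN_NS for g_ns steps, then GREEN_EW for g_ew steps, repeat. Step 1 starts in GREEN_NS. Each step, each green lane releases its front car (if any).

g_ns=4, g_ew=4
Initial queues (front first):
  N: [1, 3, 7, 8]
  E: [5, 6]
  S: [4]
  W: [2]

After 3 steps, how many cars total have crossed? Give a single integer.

Answer: 4

Derivation:
Step 1 [NS]: N:car1-GO,E:wait,S:car4-GO,W:wait | queues: N=3 E=2 S=0 W=1
Step 2 [NS]: N:car3-GO,E:wait,S:empty,W:wait | queues: N=2 E=2 S=0 W=1
Step 3 [NS]: N:car7-GO,E:wait,S:empty,W:wait | queues: N=1 E=2 S=0 W=1
Cars crossed by step 3: 4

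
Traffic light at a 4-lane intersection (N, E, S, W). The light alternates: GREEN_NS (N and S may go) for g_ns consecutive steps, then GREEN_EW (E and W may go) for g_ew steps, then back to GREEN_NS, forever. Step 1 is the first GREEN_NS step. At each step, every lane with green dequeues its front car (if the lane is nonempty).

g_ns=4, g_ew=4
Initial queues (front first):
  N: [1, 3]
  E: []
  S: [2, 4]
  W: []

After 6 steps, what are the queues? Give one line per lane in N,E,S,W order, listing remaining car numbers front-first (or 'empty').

Step 1 [NS]: N:car1-GO,E:wait,S:car2-GO,W:wait | queues: N=1 E=0 S=1 W=0
Step 2 [NS]: N:car3-GO,E:wait,S:car4-GO,W:wait | queues: N=0 E=0 S=0 W=0

N: empty
E: empty
S: empty
W: empty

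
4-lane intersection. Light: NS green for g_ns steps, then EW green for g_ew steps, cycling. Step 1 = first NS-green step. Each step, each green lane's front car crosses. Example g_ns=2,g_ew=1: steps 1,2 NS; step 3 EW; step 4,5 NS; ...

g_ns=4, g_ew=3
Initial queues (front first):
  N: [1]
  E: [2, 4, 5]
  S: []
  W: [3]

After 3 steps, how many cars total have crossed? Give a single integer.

Answer: 1

Derivation:
Step 1 [NS]: N:car1-GO,E:wait,S:empty,W:wait | queues: N=0 E=3 S=0 W=1
Step 2 [NS]: N:empty,E:wait,S:empty,W:wait | queues: N=0 E=3 S=0 W=1
Step 3 [NS]: N:empty,E:wait,S:empty,W:wait | queues: N=0 E=3 S=0 W=1
Cars crossed by step 3: 1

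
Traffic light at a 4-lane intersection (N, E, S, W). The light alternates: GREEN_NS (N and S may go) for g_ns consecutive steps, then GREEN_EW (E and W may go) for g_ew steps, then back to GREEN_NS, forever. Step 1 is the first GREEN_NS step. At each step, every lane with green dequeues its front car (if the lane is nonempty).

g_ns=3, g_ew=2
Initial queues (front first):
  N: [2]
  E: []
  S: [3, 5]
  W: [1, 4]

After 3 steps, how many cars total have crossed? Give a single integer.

Step 1 [NS]: N:car2-GO,E:wait,S:car3-GO,W:wait | queues: N=0 E=0 S=1 W=2
Step 2 [NS]: N:empty,E:wait,S:car5-GO,W:wait | queues: N=0 E=0 S=0 W=2
Step 3 [NS]: N:empty,E:wait,S:empty,W:wait | queues: N=0 E=0 S=0 W=2
Cars crossed by step 3: 3

Answer: 3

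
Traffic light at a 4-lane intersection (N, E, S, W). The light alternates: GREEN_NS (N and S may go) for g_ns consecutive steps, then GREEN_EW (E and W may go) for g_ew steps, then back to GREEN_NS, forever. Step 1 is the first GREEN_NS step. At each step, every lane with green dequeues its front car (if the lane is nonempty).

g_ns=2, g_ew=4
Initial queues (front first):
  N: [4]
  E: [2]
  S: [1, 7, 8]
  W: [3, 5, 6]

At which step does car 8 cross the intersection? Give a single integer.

Step 1 [NS]: N:car4-GO,E:wait,S:car1-GO,W:wait | queues: N=0 E=1 S=2 W=3
Step 2 [NS]: N:empty,E:wait,S:car7-GO,W:wait | queues: N=0 E=1 S=1 W=3
Step 3 [EW]: N:wait,E:car2-GO,S:wait,W:car3-GO | queues: N=0 E=0 S=1 W=2
Step 4 [EW]: N:wait,E:empty,S:wait,W:car5-GO | queues: N=0 E=0 S=1 W=1
Step 5 [EW]: N:wait,E:empty,S:wait,W:car6-GO | queues: N=0 E=0 S=1 W=0
Step 6 [EW]: N:wait,E:empty,S:wait,W:empty | queues: N=0 E=0 S=1 W=0
Step 7 [NS]: N:empty,E:wait,S:car8-GO,W:wait | queues: N=0 E=0 S=0 W=0
Car 8 crosses at step 7

7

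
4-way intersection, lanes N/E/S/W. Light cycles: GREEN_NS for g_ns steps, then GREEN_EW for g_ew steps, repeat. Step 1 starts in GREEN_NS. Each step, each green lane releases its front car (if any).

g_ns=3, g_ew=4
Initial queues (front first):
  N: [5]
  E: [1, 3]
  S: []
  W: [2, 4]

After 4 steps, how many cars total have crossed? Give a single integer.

Answer: 3

Derivation:
Step 1 [NS]: N:car5-GO,E:wait,S:empty,W:wait | queues: N=0 E=2 S=0 W=2
Step 2 [NS]: N:empty,E:wait,S:empty,W:wait | queues: N=0 E=2 S=0 W=2
Step 3 [NS]: N:empty,E:wait,S:empty,W:wait | queues: N=0 E=2 S=0 W=2
Step 4 [EW]: N:wait,E:car1-GO,S:wait,W:car2-GO | queues: N=0 E=1 S=0 W=1
Cars crossed by step 4: 3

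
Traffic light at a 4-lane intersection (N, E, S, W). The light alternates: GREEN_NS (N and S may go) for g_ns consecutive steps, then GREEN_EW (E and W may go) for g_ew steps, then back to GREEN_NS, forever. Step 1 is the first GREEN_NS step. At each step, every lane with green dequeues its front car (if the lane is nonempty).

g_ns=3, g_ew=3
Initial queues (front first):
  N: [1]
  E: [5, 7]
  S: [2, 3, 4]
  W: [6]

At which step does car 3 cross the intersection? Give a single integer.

Step 1 [NS]: N:car1-GO,E:wait,S:car2-GO,W:wait | queues: N=0 E=2 S=2 W=1
Step 2 [NS]: N:empty,E:wait,S:car3-GO,W:wait | queues: N=0 E=2 S=1 W=1
Step 3 [NS]: N:empty,E:wait,S:car4-GO,W:wait | queues: N=0 E=2 S=0 W=1
Step 4 [EW]: N:wait,E:car5-GO,S:wait,W:car6-GO | queues: N=0 E=1 S=0 W=0
Step 5 [EW]: N:wait,E:car7-GO,S:wait,W:empty | queues: N=0 E=0 S=0 W=0
Car 3 crosses at step 2

2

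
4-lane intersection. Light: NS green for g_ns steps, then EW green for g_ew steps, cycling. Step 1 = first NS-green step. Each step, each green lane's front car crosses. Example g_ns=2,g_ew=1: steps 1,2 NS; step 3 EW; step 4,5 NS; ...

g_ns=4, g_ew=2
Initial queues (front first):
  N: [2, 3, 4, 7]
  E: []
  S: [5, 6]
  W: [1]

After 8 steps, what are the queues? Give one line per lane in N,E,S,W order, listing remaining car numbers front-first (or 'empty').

Step 1 [NS]: N:car2-GO,E:wait,S:car5-GO,W:wait | queues: N=3 E=0 S=1 W=1
Step 2 [NS]: N:car3-GO,E:wait,S:car6-GO,W:wait | queues: N=2 E=0 S=0 W=1
Step 3 [NS]: N:car4-GO,E:wait,S:empty,W:wait | queues: N=1 E=0 S=0 W=1
Step 4 [NS]: N:car7-GO,E:wait,S:empty,W:wait | queues: N=0 E=0 S=0 W=1
Step 5 [EW]: N:wait,E:empty,S:wait,W:car1-GO | queues: N=0 E=0 S=0 W=0

N: empty
E: empty
S: empty
W: empty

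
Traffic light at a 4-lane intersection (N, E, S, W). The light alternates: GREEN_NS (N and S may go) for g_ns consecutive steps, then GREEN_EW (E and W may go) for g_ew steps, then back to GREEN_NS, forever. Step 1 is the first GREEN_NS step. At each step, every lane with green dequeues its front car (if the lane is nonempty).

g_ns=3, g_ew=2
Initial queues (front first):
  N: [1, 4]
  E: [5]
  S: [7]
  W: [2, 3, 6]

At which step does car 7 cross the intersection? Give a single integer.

Step 1 [NS]: N:car1-GO,E:wait,S:car7-GO,W:wait | queues: N=1 E=1 S=0 W=3
Step 2 [NS]: N:car4-GO,E:wait,S:empty,W:wait | queues: N=0 E=1 S=0 W=3
Step 3 [NS]: N:empty,E:wait,S:empty,W:wait | queues: N=0 E=1 S=0 W=3
Step 4 [EW]: N:wait,E:car5-GO,S:wait,W:car2-GO | queues: N=0 E=0 S=0 W=2
Step 5 [EW]: N:wait,E:empty,S:wait,W:car3-GO | queues: N=0 E=0 S=0 W=1
Step 6 [NS]: N:empty,E:wait,S:empty,W:wait | queues: N=0 E=0 S=0 W=1
Step 7 [NS]: N:empty,E:wait,S:empty,W:wait | queues: N=0 E=0 S=0 W=1
Step 8 [NS]: N:empty,E:wait,S:empty,W:wait | queues: N=0 E=0 S=0 W=1
Step 9 [EW]: N:wait,E:empty,S:wait,W:car6-GO | queues: N=0 E=0 S=0 W=0
Car 7 crosses at step 1

1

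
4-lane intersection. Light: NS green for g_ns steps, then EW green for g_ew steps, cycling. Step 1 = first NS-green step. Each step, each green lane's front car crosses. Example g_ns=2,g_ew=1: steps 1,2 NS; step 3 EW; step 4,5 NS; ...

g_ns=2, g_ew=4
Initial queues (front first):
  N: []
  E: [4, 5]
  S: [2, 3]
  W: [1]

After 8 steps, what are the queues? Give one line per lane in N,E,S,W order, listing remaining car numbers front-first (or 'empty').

Step 1 [NS]: N:empty,E:wait,S:car2-GO,W:wait | queues: N=0 E=2 S=1 W=1
Step 2 [NS]: N:empty,E:wait,S:car3-GO,W:wait | queues: N=0 E=2 S=0 W=1
Step 3 [EW]: N:wait,E:car4-GO,S:wait,W:car1-GO | queues: N=0 E=1 S=0 W=0
Step 4 [EW]: N:wait,E:car5-GO,S:wait,W:empty | queues: N=0 E=0 S=0 W=0

N: empty
E: empty
S: empty
W: empty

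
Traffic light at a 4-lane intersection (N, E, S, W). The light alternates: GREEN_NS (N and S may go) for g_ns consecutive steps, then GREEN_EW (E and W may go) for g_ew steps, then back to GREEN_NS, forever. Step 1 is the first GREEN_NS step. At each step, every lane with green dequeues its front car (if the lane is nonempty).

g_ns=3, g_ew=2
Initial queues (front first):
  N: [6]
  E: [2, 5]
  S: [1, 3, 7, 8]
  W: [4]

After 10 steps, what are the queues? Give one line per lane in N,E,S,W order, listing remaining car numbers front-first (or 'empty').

Step 1 [NS]: N:car6-GO,E:wait,S:car1-GO,W:wait | queues: N=0 E=2 S=3 W=1
Step 2 [NS]: N:empty,E:wait,S:car3-GO,W:wait | queues: N=0 E=2 S=2 W=1
Step 3 [NS]: N:empty,E:wait,S:car7-GO,W:wait | queues: N=0 E=2 S=1 W=1
Step 4 [EW]: N:wait,E:car2-GO,S:wait,W:car4-GO | queues: N=0 E=1 S=1 W=0
Step 5 [EW]: N:wait,E:car5-GO,S:wait,W:empty | queues: N=0 E=0 S=1 W=0
Step 6 [NS]: N:empty,E:wait,S:car8-GO,W:wait | queues: N=0 E=0 S=0 W=0

N: empty
E: empty
S: empty
W: empty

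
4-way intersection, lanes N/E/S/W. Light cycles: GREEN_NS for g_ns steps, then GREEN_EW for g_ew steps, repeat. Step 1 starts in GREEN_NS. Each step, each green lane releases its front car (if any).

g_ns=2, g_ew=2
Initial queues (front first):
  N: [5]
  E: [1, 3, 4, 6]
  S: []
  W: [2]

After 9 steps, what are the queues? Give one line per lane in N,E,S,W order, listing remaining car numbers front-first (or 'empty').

Step 1 [NS]: N:car5-GO,E:wait,S:empty,W:wait | queues: N=0 E=4 S=0 W=1
Step 2 [NS]: N:empty,E:wait,S:empty,W:wait | queues: N=0 E=4 S=0 W=1
Step 3 [EW]: N:wait,E:car1-GO,S:wait,W:car2-GO | queues: N=0 E=3 S=0 W=0
Step 4 [EW]: N:wait,E:car3-GO,S:wait,W:empty | queues: N=0 E=2 S=0 W=0
Step 5 [NS]: N:empty,E:wait,S:empty,W:wait | queues: N=0 E=2 S=0 W=0
Step 6 [NS]: N:empty,E:wait,S:empty,W:wait | queues: N=0 E=2 S=0 W=0
Step 7 [EW]: N:wait,E:car4-GO,S:wait,W:empty | queues: N=0 E=1 S=0 W=0
Step 8 [EW]: N:wait,E:car6-GO,S:wait,W:empty | queues: N=0 E=0 S=0 W=0

N: empty
E: empty
S: empty
W: empty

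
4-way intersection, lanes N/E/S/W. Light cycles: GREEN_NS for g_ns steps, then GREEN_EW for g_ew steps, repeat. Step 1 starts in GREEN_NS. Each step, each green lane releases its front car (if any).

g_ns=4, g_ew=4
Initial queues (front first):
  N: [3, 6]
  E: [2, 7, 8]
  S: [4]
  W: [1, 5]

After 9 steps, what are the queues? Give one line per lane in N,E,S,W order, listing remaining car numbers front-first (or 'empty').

Step 1 [NS]: N:car3-GO,E:wait,S:car4-GO,W:wait | queues: N=1 E=3 S=0 W=2
Step 2 [NS]: N:car6-GO,E:wait,S:empty,W:wait | queues: N=0 E=3 S=0 W=2
Step 3 [NS]: N:empty,E:wait,S:empty,W:wait | queues: N=0 E=3 S=0 W=2
Step 4 [NS]: N:empty,E:wait,S:empty,W:wait | queues: N=0 E=3 S=0 W=2
Step 5 [EW]: N:wait,E:car2-GO,S:wait,W:car1-GO | queues: N=0 E=2 S=0 W=1
Step 6 [EW]: N:wait,E:car7-GO,S:wait,W:car5-GO | queues: N=0 E=1 S=0 W=0
Step 7 [EW]: N:wait,E:car8-GO,S:wait,W:empty | queues: N=0 E=0 S=0 W=0

N: empty
E: empty
S: empty
W: empty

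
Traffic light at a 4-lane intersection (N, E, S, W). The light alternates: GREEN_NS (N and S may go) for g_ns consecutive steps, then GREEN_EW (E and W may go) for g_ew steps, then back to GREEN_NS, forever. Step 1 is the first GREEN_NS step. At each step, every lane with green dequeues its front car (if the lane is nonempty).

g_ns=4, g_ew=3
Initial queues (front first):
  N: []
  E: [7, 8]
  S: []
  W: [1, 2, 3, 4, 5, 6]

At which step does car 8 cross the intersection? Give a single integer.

Step 1 [NS]: N:empty,E:wait,S:empty,W:wait | queues: N=0 E=2 S=0 W=6
Step 2 [NS]: N:empty,E:wait,S:empty,W:wait | queues: N=0 E=2 S=0 W=6
Step 3 [NS]: N:empty,E:wait,S:empty,W:wait | queues: N=0 E=2 S=0 W=6
Step 4 [NS]: N:empty,E:wait,S:empty,W:wait | queues: N=0 E=2 S=0 W=6
Step 5 [EW]: N:wait,E:car7-GO,S:wait,W:car1-GO | queues: N=0 E=1 S=0 W=5
Step 6 [EW]: N:wait,E:car8-GO,S:wait,W:car2-GO | queues: N=0 E=0 S=0 W=4
Step 7 [EW]: N:wait,E:empty,S:wait,W:car3-GO | queues: N=0 E=0 S=0 W=3
Step 8 [NS]: N:empty,E:wait,S:empty,W:wait | queues: N=0 E=0 S=0 W=3
Step 9 [NS]: N:empty,E:wait,S:empty,W:wait | queues: N=0 E=0 S=0 W=3
Step 10 [NS]: N:empty,E:wait,S:empty,W:wait | queues: N=0 E=0 S=0 W=3
Step 11 [NS]: N:empty,E:wait,S:empty,W:wait | queues: N=0 E=0 S=0 W=3
Step 12 [EW]: N:wait,E:empty,S:wait,W:car4-GO | queues: N=0 E=0 S=0 W=2
Step 13 [EW]: N:wait,E:empty,S:wait,W:car5-GO | queues: N=0 E=0 S=0 W=1
Step 14 [EW]: N:wait,E:empty,S:wait,W:car6-GO | queues: N=0 E=0 S=0 W=0
Car 8 crosses at step 6

6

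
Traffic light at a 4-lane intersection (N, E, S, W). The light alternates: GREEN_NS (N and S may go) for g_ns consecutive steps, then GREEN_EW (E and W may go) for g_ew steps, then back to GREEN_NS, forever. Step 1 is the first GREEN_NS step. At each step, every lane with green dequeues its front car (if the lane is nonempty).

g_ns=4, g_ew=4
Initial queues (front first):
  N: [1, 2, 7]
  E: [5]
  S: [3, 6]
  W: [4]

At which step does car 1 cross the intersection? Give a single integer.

Step 1 [NS]: N:car1-GO,E:wait,S:car3-GO,W:wait | queues: N=2 E=1 S=1 W=1
Step 2 [NS]: N:car2-GO,E:wait,S:car6-GO,W:wait | queues: N=1 E=1 S=0 W=1
Step 3 [NS]: N:car7-GO,E:wait,S:empty,W:wait | queues: N=0 E=1 S=0 W=1
Step 4 [NS]: N:empty,E:wait,S:empty,W:wait | queues: N=0 E=1 S=0 W=1
Step 5 [EW]: N:wait,E:car5-GO,S:wait,W:car4-GO | queues: N=0 E=0 S=0 W=0
Car 1 crosses at step 1

1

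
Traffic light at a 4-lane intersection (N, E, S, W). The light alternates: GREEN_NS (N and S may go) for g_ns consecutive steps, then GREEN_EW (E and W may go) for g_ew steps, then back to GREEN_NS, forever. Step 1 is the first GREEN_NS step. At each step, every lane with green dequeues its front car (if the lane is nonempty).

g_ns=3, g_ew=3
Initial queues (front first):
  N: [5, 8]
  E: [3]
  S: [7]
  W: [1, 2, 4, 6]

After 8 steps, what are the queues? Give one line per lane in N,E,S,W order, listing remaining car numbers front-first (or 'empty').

Step 1 [NS]: N:car5-GO,E:wait,S:car7-GO,W:wait | queues: N=1 E=1 S=0 W=4
Step 2 [NS]: N:car8-GO,E:wait,S:empty,W:wait | queues: N=0 E=1 S=0 W=4
Step 3 [NS]: N:empty,E:wait,S:empty,W:wait | queues: N=0 E=1 S=0 W=4
Step 4 [EW]: N:wait,E:car3-GO,S:wait,W:car1-GO | queues: N=0 E=0 S=0 W=3
Step 5 [EW]: N:wait,E:empty,S:wait,W:car2-GO | queues: N=0 E=0 S=0 W=2
Step 6 [EW]: N:wait,E:empty,S:wait,W:car4-GO | queues: N=0 E=0 S=0 W=1
Step 7 [NS]: N:empty,E:wait,S:empty,W:wait | queues: N=0 E=0 S=0 W=1
Step 8 [NS]: N:empty,E:wait,S:empty,W:wait | queues: N=0 E=0 S=0 W=1

N: empty
E: empty
S: empty
W: 6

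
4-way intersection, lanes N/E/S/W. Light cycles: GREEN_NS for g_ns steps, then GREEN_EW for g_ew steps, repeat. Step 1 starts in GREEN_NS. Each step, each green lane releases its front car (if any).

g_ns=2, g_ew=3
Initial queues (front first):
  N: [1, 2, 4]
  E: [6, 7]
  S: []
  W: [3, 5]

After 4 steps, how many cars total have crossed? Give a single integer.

Answer: 6

Derivation:
Step 1 [NS]: N:car1-GO,E:wait,S:empty,W:wait | queues: N=2 E=2 S=0 W=2
Step 2 [NS]: N:car2-GO,E:wait,S:empty,W:wait | queues: N=1 E=2 S=0 W=2
Step 3 [EW]: N:wait,E:car6-GO,S:wait,W:car3-GO | queues: N=1 E=1 S=0 W=1
Step 4 [EW]: N:wait,E:car7-GO,S:wait,W:car5-GO | queues: N=1 E=0 S=0 W=0
Cars crossed by step 4: 6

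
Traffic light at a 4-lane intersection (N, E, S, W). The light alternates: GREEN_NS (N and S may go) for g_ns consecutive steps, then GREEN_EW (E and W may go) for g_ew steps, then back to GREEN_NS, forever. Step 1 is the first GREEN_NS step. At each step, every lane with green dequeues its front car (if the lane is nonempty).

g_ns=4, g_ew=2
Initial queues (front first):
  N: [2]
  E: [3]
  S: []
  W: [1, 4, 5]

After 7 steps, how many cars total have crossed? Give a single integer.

Answer: 4

Derivation:
Step 1 [NS]: N:car2-GO,E:wait,S:empty,W:wait | queues: N=0 E=1 S=0 W=3
Step 2 [NS]: N:empty,E:wait,S:empty,W:wait | queues: N=0 E=1 S=0 W=3
Step 3 [NS]: N:empty,E:wait,S:empty,W:wait | queues: N=0 E=1 S=0 W=3
Step 4 [NS]: N:empty,E:wait,S:empty,W:wait | queues: N=0 E=1 S=0 W=3
Step 5 [EW]: N:wait,E:car3-GO,S:wait,W:car1-GO | queues: N=0 E=0 S=0 W=2
Step 6 [EW]: N:wait,E:empty,S:wait,W:car4-GO | queues: N=0 E=0 S=0 W=1
Step 7 [NS]: N:empty,E:wait,S:empty,W:wait | queues: N=0 E=0 S=0 W=1
Cars crossed by step 7: 4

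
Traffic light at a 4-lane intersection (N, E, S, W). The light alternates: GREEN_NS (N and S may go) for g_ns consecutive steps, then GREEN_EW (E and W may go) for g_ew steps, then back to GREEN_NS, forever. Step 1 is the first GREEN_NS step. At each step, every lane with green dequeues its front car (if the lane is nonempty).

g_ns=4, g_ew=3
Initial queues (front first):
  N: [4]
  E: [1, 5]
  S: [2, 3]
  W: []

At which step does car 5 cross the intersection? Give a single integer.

Step 1 [NS]: N:car4-GO,E:wait,S:car2-GO,W:wait | queues: N=0 E=2 S=1 W=0
Step 2 [NS]: N:empty,E:wait,S:car3-GO,W:wait | queues: N=0 E=2 S=0 W=0
Step 3 [NS]: N:empty,E:wait,S:empty,W:wait | queues: N=0 E=2 S=0 W=0
Step 4 [NS]: N:empty,E:wait,S:empty,W:wait | queues: N=0 E=2 S=0 W=0
Step 5 [EW]: N:wait,E:car1-GO,S:wait,W:empty | queues: N=0 E=1 S=0 W=0
Step 6 [EW]: N:wait,E:car5-GO,S:wait,W:empty | queues: N=0 E=0 S=0 W=0
Car 5 crosses at step 6

6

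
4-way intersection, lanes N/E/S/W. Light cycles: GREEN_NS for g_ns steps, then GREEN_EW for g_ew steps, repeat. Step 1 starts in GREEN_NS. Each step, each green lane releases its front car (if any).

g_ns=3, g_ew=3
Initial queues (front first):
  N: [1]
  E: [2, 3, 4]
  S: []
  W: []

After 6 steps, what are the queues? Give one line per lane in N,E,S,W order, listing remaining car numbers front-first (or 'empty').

Step 1 [NS]: N:car1-GO,E:wait,S:empty,W:wait | queues: N=0 E=3 S=0 W=0
Step 2 [NS]: N:empty,E:wait,S:empty,W:wait | queues: N=0 E=3 S=0 W=0
Step 3 [NS]: N:empty,E:wait,S:empty,W:wait | queues: N=0 E=3 S=0 W=0
Step 4 [EW]: N:wait,E:car2-GO,S:wait,W:empty | queues: N=0 E=2 S=0 W=0
Step 5 [EW]: N:wait,E:car3-GO,S:wait,W:empty | queues: N=0 E=1 S=0 W=0
Step 6 [EW]: N:wait,E:car4-GO,S:wait,W:empty | queues: N=0 E=0 S=0 W=0

N: empty
E: empty
S: empty
W: empty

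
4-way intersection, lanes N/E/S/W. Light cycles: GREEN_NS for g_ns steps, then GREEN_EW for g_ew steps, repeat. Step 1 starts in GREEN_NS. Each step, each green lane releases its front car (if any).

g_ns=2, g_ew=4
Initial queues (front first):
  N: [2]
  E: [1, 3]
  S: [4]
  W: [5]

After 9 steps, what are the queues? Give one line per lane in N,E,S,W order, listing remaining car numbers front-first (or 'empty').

Step 1 [NS]: N:car2-GO,E:wait,S:car4-GO,W:wait | queues: N=0 E=2 S=0 W=1
Step 2 [NS]: N:empty,E:wait,S:empty,W:wait | queues: N=0 E=2 S=0 W=1
Step 3 [EW]: N:wait,E:car1-GO,S:wait,W:car5-GO | queues: N=0 E=1 S=0 W=0
Step 4 [EW]: N:wait,E:car3-GO,S:wait,W:empty | queues: N=0 E=0 S=0 W=0

N: empty
E: empty
S: empty
W: empty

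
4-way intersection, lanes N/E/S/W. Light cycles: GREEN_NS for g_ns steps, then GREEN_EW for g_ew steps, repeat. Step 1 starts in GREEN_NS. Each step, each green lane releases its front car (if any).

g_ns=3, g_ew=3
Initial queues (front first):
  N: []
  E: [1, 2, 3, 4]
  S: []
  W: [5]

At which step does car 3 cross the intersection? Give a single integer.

Step 1 [NS]: N:empty,E:wait,S:empty,W:wait | queues: N=0 E=4 S=0 W=1
Step 2 [NS]: N:empty,E:wait,S:empty,W:wait | queues: N=0 E=4 S=0 W=1
Step 3 [NS]: N:empty,E:wait,S:empty,W:wait | queues: N=0 E=4 S=0 W=1
Step 4 [EW]: N:wait,E:car1-GO,S:wait,W:car5-GO | queues: N=0 E=3 S=0 W=0
Step 5 [EW]: N:wait,E:car2-GO,S:wait,W:empty | queues: N=0 E=2 S=0 W=0
Step 6 [EW]: N:wait,E:car3-GO,S:wait,W:empty | queues: N=0 E=1 S=0 W=0
Step 7 [NS]: N:empty,E:wait,S:empty,W:wait | queues: N=0 E=1 S=0 W=0
Step 8 [NS]: N:empty,E:wait,S:empty,W:wait | queues: N=0 E=1 S=0 W=0
Step 9 [NS]: N:empty,E:wait,S:empty,W:wait | queues: N=0 E=1 S=0 W=0
Step 10 [EW]: N:wait,E:car4-GO,S:wait,W:empty | queues: N=0 E=0 S=0 W=0
Car 3 crosses at step 6

6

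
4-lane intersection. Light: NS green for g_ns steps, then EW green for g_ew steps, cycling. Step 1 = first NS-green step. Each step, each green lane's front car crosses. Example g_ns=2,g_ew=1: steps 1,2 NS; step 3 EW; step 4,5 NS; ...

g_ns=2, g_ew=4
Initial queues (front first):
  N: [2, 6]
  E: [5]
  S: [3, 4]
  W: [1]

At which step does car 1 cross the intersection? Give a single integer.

Step 1 [NS]: N:car2-GO,E:wait,S:car3-GO,W:wait | queues: N=1 E=1 S=1 W=1
Step 2 [NS]: N:car6-GO,E:wait,S:car4-GO,W:wait | queues: N=0 E=1 S=0 W=1
Step 3 [EW]: N:wait,E:car5-GO,S:wait,W:car1-GO | queues: N=0 E=0 S=0 W=0
Car 1 crosses at step 3

3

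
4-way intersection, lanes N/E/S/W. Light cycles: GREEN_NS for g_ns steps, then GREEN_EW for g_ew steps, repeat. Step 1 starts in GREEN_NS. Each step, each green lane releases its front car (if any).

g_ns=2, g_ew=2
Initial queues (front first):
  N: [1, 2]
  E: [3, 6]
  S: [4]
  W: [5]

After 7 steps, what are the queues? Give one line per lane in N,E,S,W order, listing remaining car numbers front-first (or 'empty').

Step 1 [NS]: N:car1-GO,E:wait,S:car4-GO,W:wait | queues: N=1 E=2 S=0 W=1
Step 2 [NS]: N:car2-GO,E:wait,S:empty,W:wait | queues: N=0 E=2 S=0 W=1
Step 3 [EW]: N:wait,E:car3-GO,S:wait,W:car5-GO | queues: N=0 E=1 S=0 W=0
Step 4 [EW]: N:wait,E:car6-GO,S:wait,W:empty | queues: N=0 E=0 S=0 W=0

N: empty
E: empty
S: empty
W: empty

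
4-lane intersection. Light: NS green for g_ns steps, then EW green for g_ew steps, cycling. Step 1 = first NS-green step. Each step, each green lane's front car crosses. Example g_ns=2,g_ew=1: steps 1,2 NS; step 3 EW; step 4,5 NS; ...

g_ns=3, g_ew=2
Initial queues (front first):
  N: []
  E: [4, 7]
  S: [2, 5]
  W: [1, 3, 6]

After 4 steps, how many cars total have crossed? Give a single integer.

Step 1 [NS]: N:empty,E:wait,S:car2-GO,W:wait | queues: N=0 E=2 S=1 W=3
Step 2 [NS]: N:empty,E:wait,S:car5-GO,W:wait | queues: N=0 E=2 S=0 W=3
Step 3 [NS]: N:empty,E:wait,S:empty,W:wait | queues: N=0 E=2 S=0 W=3
Step 4 [EW]: N:wait,E:car4-GO,S:wait,W:car1-GO | queues: N=0 E=1 S=0 W=2
Cars crossed by step 4: 4

Answer: 4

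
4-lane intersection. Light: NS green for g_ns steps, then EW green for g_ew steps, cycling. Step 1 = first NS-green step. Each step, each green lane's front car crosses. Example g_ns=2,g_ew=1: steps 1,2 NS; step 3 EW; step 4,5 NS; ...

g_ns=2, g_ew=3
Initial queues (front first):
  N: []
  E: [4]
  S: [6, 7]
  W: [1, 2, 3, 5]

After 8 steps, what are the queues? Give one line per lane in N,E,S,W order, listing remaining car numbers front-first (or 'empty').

Step 1 [NS]: N:empty,E:wait,S:car6-GO,W:wait | queues: N=0 E=1 S=1 W=4
Step 2 [NS]: N:empty,E:wait,S:car7-GO,W:wait | queues: N=0 E=1 S=0 W=4
Step 3 [EW]: N:wait,E:car4-GO,S:wait,W:car1-GO | queues: N=0 E=0 S=0 W=3
Step 4 [EW]: N:wait,E:empty,S:wait,W:car2-GO | queues: N=0 E=0 S=0 W=2
Step 5 [EW]: N:wait,E:empty,S:wait,W:car3-GO | queues: N=0 E=0 S=0 W=1
Step 6 [NS]: N:empty,E:wait,S:empty,W:wait | queues: N=0 E=0 S=0 W=1
Step 7 [NS]: N:empty,E:wait,S:empty,W:wait | queues: N=0 E=0 S=0 W=1
Step 8 [EW]: N:wait,E:empty,S:wait,W:car5-GO | queues: N=0 E=0 S=0 W=0

N: empty
E: empty
S: empty
W: empty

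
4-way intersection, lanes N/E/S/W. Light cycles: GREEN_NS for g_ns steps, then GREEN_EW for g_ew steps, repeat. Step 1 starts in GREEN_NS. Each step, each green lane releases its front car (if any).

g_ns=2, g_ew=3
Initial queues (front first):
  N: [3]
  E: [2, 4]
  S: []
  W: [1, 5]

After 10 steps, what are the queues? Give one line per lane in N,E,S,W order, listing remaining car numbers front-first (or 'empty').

Step 1 [NS]: N:car3-GO,E:wait,S:empty,W:wait | queues: N=0 E=2 S=0 W=2
Step 2 [NS]: N:empty,E:wait,S:empty,W:wait | queues: N=0 E=2 S=0 W=2
Step 3 [EW]: N:wait,E:car2-GO,S:wait,W:car1-GO | queues: N=0 E=1 S=0 W=1
Step 4 [EW]: N:wait,E:car4-GO,S:wait,W:car5-GO | queues: N=0 E=0 S=0 W=0

N: empty
E: empty
S: empty
W: empty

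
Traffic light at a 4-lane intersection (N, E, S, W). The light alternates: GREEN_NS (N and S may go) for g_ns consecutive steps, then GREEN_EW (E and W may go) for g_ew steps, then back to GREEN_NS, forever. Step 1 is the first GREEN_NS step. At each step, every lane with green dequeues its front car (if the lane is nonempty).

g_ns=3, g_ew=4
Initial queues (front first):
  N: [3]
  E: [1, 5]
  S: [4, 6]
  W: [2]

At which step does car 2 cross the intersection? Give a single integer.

Step 1 [NS]: N:car3-GO,E:wait,S:car4-GO,W:wait | queues: N=0 E=2 S=1 W=1
Step 2 [NS]: N:empty,E:wait,S:car6-GO,W:wait | queues: N=0 E=2 S=0 W=1
Step 3 [NS]: N:empty,E:wait,S:empty,W:wait | queues: N=0 E=2 S=0 W=1
Step 4 [EW]: N:wait,E:car1-GO,S:wait,W:car2-GO | queues: N=0 E=1 S=0 W=0
Step 5 [EW]: N:wait,E:car5-GO,S:wait,W:empty | queues: N=0 E=0 S=0 W=0
Car 2 crosses at step 4

4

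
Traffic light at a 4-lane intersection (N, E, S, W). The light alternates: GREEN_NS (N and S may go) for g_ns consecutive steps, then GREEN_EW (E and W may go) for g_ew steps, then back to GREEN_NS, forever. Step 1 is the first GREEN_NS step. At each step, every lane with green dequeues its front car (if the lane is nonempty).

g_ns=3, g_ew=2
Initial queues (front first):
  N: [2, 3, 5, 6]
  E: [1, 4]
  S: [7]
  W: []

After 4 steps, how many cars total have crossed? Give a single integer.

Answer: 5

Derivation:
Step 1 [NS]: N:car2-GO,E:wait,S:car7-GO,W:wait | queues: N=3 E=2 S=0 W=0
Step 2 [NS]: N:car3-GO,E:wait,S:empty,W:wait | queues: N=2 E=2 S=0 W=0
Step 3 [NS]: N:car5-GO,E:wait,S:empty,W:wait | queues: N=1 E=2 S=0 W=0
Step 4 [EW]: N:wait,E:car1-GO,S:wait,W:empty | queues: N=1 E=1 S=0 W=0
Cars crossed by step 4: 5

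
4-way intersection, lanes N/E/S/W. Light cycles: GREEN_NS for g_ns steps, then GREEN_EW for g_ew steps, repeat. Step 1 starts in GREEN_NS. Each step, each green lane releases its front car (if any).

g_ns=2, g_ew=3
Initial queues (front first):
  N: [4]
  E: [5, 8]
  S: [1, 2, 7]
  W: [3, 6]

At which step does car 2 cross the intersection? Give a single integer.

Step 1 [NS]: N:car4-GO,E:wait,S:car1-GO,W:wait | queues: N=0 E=2 S=2 W=2
Step 2 [NS]: N:empty,E:wait,S:car2-GO,W:wait | queues: N=0 E=2 S=1 W=2
Step 3 [EW]: N:wait,E:car5-GO,S:wait,W:car3-GO | queues: N=0 E=1 S=1 W=1
Step 4 [EW]: N:wait,E:car8-GO,S:wait,W:car6-GO | queues: N=0 E=0 S=1 W=0
Step 5 [EW]: N:wait,E:empty,S:wait,W:empty | queues: N=0 E=0 S=1 W=0
Step 6 [NS]: N:empty,E:wait,S:car7-GO,W:wait | queues: N=0 E=0 S=0 W=0
Car 2 crosses at step 2

2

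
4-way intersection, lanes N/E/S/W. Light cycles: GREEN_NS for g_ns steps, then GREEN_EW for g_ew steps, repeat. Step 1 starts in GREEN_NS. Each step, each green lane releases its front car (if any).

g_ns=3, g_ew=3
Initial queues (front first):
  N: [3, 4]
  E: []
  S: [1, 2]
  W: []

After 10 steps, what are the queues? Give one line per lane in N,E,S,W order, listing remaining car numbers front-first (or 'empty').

Step 1 [NS]: N:car3-GO,E:wait,S:car1-GO,W:wait | queues: N=1 E=0 S=1 W=0
Step 2 [NS]: N:car4-GO,E:wait,S:car2-GO,W:wait | queues: N=0 E=0 S=0 W=0

N: empty
E: empty
S: empty
W: empty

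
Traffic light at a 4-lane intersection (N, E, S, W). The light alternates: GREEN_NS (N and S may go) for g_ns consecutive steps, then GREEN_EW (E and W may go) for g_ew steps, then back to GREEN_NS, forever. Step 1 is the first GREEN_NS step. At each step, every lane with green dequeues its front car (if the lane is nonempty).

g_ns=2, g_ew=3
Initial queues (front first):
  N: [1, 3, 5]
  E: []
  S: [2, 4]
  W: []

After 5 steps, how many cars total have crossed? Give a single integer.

Answer: 4

Derivation:
Step 1 [NS]: N:car1-GO,E:wait,S:car2-GO,W:wait | queues: N=2 E=0 S=1 W=0
Step 2 [NS]: N:car3-GO,E:wait,S:car4-GO,W:wait | queues: N=1 E=0 S=0 W=0
Step 3 [EW]: N:wait,E:empty,S:wait,W:empty | queues: N=1 E=0 S=0 W=0
Step 4 [EW]: N:wait,E:empty,S:wait,W:empty | queues: N=1 E=0 S=0 W=0
Step 5 [EW]: N:wait,E:empty,S:wait,W:empty | queues: N=1 E=0 S=0 W=0
Cars crossed by step 5: 4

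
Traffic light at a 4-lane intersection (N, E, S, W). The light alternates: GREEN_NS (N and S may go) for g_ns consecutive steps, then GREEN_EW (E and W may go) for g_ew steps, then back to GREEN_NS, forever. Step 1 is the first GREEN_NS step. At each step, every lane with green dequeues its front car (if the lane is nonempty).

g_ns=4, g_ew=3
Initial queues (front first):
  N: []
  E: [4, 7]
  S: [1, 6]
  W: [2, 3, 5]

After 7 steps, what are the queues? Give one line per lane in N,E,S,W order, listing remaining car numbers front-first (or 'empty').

Step 1 [NS]: N:empty,E:wait,S:car1-GO,W:wait | queues: N=0 E=2 S=1 W=3
Step 2 [NS]: N:empty,E:wait,S:car6-GO,W:wait | queues: N=0 E=2 S=0 W=3
Step 3 [NS]: N:empty,E:wait,S:empty,W:wait | queues: N=0 E=2 S=0 W=3
Step 4 [NS]: N:empty,E:wait,S:empty,W:wait | queues: N=0 E=2 S=0 W=3
Step 5 [EW]: N:wait,E:car4-GO,S:wait,W:car2-GO | queues: N=0 E=1 S=0 W=2
Step 6 [EW]: N:wait,E:car7-GO,S:wait,W:car3-GO | queues: N=0 E=0 S=0 W=1
Step 7 [EW]: N:wait,E:empty,S:wait,W:car5-GO | queues: N=0 E=0 S=0 W=0

N: empty
E: empty
S: empty
W: empty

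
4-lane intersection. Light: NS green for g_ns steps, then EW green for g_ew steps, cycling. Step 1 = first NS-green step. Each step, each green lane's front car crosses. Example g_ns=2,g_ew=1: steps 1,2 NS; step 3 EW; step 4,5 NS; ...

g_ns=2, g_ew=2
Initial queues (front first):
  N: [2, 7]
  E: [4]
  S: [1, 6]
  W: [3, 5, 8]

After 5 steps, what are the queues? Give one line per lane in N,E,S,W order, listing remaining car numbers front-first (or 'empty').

Step 1 [NS]: N:car2-GO,E:wait,S:car1-GO,W:wait | queues: N=1 E=1 S=1 W=3
Step 2 [NS]: N:car7-GO,E:wait,S:car6-GO,W:wait | queues: N=0 E=1 S=0 W=3
Step 3 [EW]: N:wait,E:car4-GO,S:wait,W:car3-GO | queues: N=0 E=0 S=0 W=2
Step 4 [EW]: N:wait,E:empty,S:wait,W:car5-GO | queues: N=0 E=0 S=0 W=1
Step 5 [NS]: N:empty,E:wait,S:empty,W:wait | queues: N=0 E=0 S=0 W=1

N: empty
E: empty
S: empty
W: 8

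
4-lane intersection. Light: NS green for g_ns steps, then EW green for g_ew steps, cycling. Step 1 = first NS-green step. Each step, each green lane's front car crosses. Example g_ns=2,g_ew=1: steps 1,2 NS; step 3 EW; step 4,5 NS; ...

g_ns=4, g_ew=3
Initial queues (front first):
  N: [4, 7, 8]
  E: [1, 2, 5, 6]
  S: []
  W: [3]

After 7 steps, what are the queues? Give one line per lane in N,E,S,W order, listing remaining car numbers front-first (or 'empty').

Step 1 [NS]: N:car4-GO,E:wait,S:empty,W:wait | queues: N=2 E=4 S=0 W=1
Step 2 [NS]: N:car7-GO,E:wait,S:empty,W:wait | queues: N=1 E=4 S=0 W=1
Step 3 [NS]: N:car8-GO,E:wait,S:empty,W:wait | queues: N=0 E=4 S=0 W=1
Step 4 [NS]: N:empty,E:wait,S:empty,W:wait | queues: N=0 E=4 S=0 W=1
Step 5 [EW]: N:wait,E:car1-GO,S:wait,W:car3-GO | queues: N=0 E=3 S=0 W=0
Step 6 [EW]: N:wait,E:car2-GO,S:wait,W:empty | queues: N=0 E=2 S=0 W=0
Step 7 [EW]: N:wait,E:car5-GO,S:wait,W:empty | queues: N=0 E=1 S=0 W=0

N: empty
E: 6
S: empty
W: empty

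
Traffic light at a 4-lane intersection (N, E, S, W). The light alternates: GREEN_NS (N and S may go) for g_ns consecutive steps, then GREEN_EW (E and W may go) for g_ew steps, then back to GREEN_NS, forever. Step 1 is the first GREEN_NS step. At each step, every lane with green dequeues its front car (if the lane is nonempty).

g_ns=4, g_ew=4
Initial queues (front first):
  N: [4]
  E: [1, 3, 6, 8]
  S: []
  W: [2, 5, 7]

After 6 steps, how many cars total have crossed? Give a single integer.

Step 1 [NS]: N:car4-GO,E:wait,S:empty,W:wait | queues: N=0 E=4 S=0 W=3
Step 2 [NS]: N:empty,E:wait,S:empty,W:wait | queues: N=0 E=4 S=0 W=3
Step 3 [NS]: N:empty,E:wait,S:empty,W:wait | queues: N=0 E=4 S=0 W=3
Step 4 [NS]: N:empty,E:wait,S:empty,W:wait | queues: N=0 E=4 S=0 W=3
Step 5 [EW]: N:wait,E:car1-GO,S:wait,W:car2-GO | queues: N=0 E=3 S=0 W=2
Step 6 [EW]: N:wait,E:car3-GO,S:wait,W:car5-GO | queues: N=0 E=2 S=0 W=1
Cars crossed by step 6: 5

Answer: 5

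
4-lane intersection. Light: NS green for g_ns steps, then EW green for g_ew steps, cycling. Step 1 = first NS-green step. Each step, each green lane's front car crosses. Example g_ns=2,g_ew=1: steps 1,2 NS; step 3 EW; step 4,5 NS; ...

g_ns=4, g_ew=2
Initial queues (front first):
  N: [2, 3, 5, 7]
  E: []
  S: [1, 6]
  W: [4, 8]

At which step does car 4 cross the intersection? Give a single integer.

Step 1 [NS]: N:car2-GO,E:wait,S:car1-GO,W:wait | queues: N=3 E=0 S=1 W=2
Step 2 [NS]: N:car3-GO,E:wait,S:car6-GO,W:wait | queues: N=2 E=0 S=0 W=2
Step 3 [NS]: N:car5-GO,E:wait,S:empty,W:wait | queues: N=1 E=0 S=0 W=2
Step 4 [NS]: N:car7-GO,E:wait,S:empty,W:wait | queues: N=0 E=0 S=0 W=2
Step 5 [EW]: N:wait,E:empty,S:wait,W:car4-GO | queues: N=0 E=0 S=0 W=1
Step 6 [EW]: N:wait,E:empty,S:wait,W:car8-GO | queues: N=0 E=0 S=0 W=0
Car 4 crosses at step 5

5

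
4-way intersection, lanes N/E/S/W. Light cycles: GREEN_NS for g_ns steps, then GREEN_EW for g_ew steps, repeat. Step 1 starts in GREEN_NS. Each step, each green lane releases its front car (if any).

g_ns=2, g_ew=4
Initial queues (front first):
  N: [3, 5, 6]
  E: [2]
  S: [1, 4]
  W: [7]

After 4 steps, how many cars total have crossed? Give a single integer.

Step 1 [NS]: N:car3-GO,E:wait,S:car1-GO,W:wait | queues: N=2 E=1 S=1 W=1
Step 2 [NS]: N:car5-GO,E:wait,S:car4-GO,W:wait | queues: N=1 E=1 S=0 W=1
Step 3 [EW]: N:wait,E:car2-GO,S:wait,W:car7-GO | queues: N=1 E=0 S=0 W=0
Step 4 [EW]: N:wait,E:empty,S:wait,W:empty | queues: N=1 E=0 S=0 W=0
Cars crossed by step 4: 6

Answer: 6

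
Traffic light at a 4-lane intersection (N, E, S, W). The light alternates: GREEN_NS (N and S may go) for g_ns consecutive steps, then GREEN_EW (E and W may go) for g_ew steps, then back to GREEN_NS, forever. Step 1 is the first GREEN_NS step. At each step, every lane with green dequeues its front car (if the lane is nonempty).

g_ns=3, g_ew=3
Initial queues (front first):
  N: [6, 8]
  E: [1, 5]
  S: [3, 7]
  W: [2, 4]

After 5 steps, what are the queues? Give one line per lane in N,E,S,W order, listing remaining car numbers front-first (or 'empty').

Step 1 [NS]: N:car6-GO,E:wait,S:car3-GO,W:wait | queues: N=1 E=2 S=1 W=2
Step 2 [NS]: N:car8-GO,E:wait,S:car7-GO,W:wait | queues: N=0 E=2 S=0 W=2
Step 3 [NS]: N:empty,E:wait,S:empty,W:wait | queues: N=0 E=2 S=0 W=2
Step 4 [EW]: N:wait,E:car1-GO,S:wait,W:car2-GO | queues: N=0 E=1 S=0 W=1
Step 5 [EW]: N:wait,E:car5-GO,S:wait,W:car4-GO | queues: N=0 E=0 S=0 W=0

N: empty
E: empty
S: empty
W: empty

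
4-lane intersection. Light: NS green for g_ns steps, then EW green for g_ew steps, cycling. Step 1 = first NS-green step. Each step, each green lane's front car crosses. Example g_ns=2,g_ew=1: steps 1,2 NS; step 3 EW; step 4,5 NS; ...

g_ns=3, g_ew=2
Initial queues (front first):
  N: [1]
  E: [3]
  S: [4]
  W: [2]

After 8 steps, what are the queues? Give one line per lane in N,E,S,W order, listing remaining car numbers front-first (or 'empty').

Step 1 [NS]: N:car1-GO,E:wait,S:car4-GO,W:wait | queues: N=0 E=1 S=0 W=1
Step 2 [NS]: N:empty,E:wait,S:empty,W:wait | queues: N=0 E=1 S=0 W=1
Step 3 [NS]: N:empty,E:wait,S:empty,W:wait | queues: N=0 E=1 S=0 W=1
Step 4 [EW]: N:wait,E:car3-GO,S:wait,W:car2-GO | queues: N=0 E=0 S=0 W=0

N: empty
E: empty
S: empty
W: empty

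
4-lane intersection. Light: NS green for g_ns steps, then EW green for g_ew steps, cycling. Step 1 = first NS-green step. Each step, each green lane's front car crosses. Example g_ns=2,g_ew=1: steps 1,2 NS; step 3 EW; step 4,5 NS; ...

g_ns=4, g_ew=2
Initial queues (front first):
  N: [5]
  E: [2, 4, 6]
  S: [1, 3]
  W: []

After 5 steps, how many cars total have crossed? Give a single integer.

Answer: 4

Derivation:
Step 1 [NS]: N:car5-GO,E:wait,S:car1-GO,W:wait | queues: N=0 E=3 S=1 W=0
Step 2 [NS]: N:empty,E:wait,S:car3-GO,W:wait | queues: N=0 E=3 S=0 W=0
Step 3 [NS]: N:empty,E:wait,S:empty,W:wait | queues: N=0 E=3 S=0 W=0
Step 4 [NS]: N:empty,E:wait,S:empty,W:wait | queues: N=0 E=3 S=0 W=0
Step 5 [EW]: N:wait,E:car2-GO,S:wait,W:empty | queues: N=0 E=2 S=0 W=0
Cars crossed by step 5: 4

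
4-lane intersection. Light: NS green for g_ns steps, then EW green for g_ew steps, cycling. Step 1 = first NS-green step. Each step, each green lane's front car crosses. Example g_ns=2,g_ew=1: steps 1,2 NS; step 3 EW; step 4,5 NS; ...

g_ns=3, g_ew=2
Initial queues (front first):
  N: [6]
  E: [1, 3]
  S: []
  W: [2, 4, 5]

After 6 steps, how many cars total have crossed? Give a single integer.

Step 1 [NS]: N:car6-GO,E:wait,S:empty,W:wait | queues: N=0 E=2 S=0 W=3
Step 2 [NS]: N:empty,E:wait,S:empty,W:wait | queues: N=0 E=2 S=0 W=3
Step 3 [NS]: N:empty,E:wait,S:empty,W:wait | queues: N=0 E=2 S=0 W=3
Step 4 [EW]: N:wait,E:car1-GO,S:wait,W:car2-GO | queues: N=0 E=1 S=0 W=2
Step 5 [EW]: N:wait,E:car3-GO,S:wait,W:car4-GO | queues: N=0 E=0 S=0 W=1
Step 6 [NS]: N:empty,E:wait,S:empty,W:wait | queues: N=0 E=0 S=0 W=1
Cars crossed by step 6: 5

Answer: 5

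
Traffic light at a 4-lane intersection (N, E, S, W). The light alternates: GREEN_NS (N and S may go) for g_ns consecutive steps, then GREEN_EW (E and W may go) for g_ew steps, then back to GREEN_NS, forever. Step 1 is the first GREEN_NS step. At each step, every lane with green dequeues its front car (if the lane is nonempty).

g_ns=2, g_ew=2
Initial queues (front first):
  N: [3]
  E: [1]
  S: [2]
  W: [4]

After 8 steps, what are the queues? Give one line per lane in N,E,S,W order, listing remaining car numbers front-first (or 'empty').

Step 1 [NS]: N:car3-GO,E:wait,S:car2-GO,W:wait | queues: N=0 E=1 S=0 W=1
Step 2 [NS]: N:empty,E:wait,S:empty,W:wait | queues: N=0 E=1 S=0 W=1
Step 3 [EW]: N:wait,E:car1-GO,S:wait,W:car4-GO | queues: N=0 E=0 S=0 W=0

N: empty
E: empty
S: empty
W: empty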